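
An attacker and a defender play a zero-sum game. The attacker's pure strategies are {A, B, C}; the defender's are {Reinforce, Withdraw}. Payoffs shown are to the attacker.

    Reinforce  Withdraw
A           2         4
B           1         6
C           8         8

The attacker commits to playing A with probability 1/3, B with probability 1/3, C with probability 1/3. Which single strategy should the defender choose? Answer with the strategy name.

Reinforce

If the defender plays Reinforce, the attacker's expected payoff is (1/3)·2 + (1/3)·1 + (1/3)·8 = 11/3.
If the defender plays Withdraw, the attacker's expected payoff is (1/3)·4 + (1/3)·6 + (1/3)·8 = 6.
The defender minimizes the attacker's payoff; the smallest is 11/3, so the best response is Reinforce.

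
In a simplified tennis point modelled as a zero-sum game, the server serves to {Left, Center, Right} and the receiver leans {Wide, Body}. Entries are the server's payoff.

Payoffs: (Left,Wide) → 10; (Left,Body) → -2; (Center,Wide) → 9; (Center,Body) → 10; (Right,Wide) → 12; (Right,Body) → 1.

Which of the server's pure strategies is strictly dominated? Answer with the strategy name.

Left

Right gives a strictly higher payoff than Left against every column: 12 > 10, 1 > -2.
So Left is strictly dominated and the server never plays it.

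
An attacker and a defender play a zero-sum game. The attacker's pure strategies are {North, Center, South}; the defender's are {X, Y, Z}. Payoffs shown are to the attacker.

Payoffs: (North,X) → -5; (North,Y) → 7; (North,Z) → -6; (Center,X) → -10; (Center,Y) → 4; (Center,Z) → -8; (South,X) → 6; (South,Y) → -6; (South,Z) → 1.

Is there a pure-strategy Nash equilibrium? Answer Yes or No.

No

Row minima: North → -6, Center → -10, South → -6; maximin = -6.
Column maxima: X → 6, Y → 7, Z → 1; minimax = 1.
-6 ≠ 1, so no pure-strategy equilibrium exists.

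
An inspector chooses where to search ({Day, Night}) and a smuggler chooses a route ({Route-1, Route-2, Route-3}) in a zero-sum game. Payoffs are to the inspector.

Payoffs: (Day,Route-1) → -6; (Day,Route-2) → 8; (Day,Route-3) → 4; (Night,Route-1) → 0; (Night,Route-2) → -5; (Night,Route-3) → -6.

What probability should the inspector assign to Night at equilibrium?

Row minima: Day → -6, Night → -6; maximin = -6.
Column maxima: Route-1 → 0, Route-2 → 8, Route-3 → 4; minimax = 0.
-6 ≠ 0, so there is no saddle point; optimal play is mixed.
Route-2 is strictly dominated by Route-3 (it gives the inspector strictly more in every row), so the smuggler never plays it.
On the remaining 2×2 (Day, Night vs Route-1, Route-3):
Let the inspector play Day with probability p. Expected payoff against Route-1: (-6)p + 0(1−p) = −6p; against Route-3: 4p + (-6)(1−p) = 10p − 6.
Setting these equal: −6p = 10p − 6 ⇒ −16p = -6 ⇒ p = 3/8, and the value is (-6)·(3/8) = -9/4.
For the smuggler: with q = P(Route-1), equating Day's and Night's payoffs gives −10q + 4 = 6q − 6 ⇒ q = 5/8.

5/8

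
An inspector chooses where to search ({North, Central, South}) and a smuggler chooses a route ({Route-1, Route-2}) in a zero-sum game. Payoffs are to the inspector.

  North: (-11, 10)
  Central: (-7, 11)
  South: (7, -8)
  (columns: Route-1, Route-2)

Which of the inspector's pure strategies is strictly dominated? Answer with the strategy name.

Central gives a strictly higher payoff than North against every column: -7 > -11, 11 > 10.
So North is strictly dominated and the inspector never plays it.

North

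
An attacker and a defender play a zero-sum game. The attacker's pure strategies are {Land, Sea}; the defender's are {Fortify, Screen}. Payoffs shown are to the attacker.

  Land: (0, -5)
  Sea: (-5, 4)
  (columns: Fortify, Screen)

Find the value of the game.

Row minima: Land → -5, Sea → -5; maximin = -5.
Column maxima: Fortify → 0, Screen → 4; minimax = 0.
-5 ≠ 0, so there is no saddle point; optimal play is mixed.
Let the attacker play Land with probability p. Expected payoff against Fortify: 0p + (-5)(1−p) = 5p − 5; against Screen: (-5)p + 4(1−p) = −9p + 4.
Setting these equal: 5p − 5 = −9p + 4 ⇒ 14p = 9 ⇒ p = 9/14, and the value is (5)·(9/14) − 5 = -25/14.
For the defender: with q = P(Fortify), equating Land's and Sea's payoffs gives 5q − 5 = −9q + 4 ⇒ q = 9/14.

-25/14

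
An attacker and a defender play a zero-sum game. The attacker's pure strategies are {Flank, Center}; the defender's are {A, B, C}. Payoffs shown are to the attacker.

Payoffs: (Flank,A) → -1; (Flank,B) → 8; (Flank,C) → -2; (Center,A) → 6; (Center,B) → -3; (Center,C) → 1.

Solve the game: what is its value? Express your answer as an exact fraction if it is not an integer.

1/7

Row minima: Flank → -2, Center → -3; maximin = -2.
Column maxima: A → 6, B → 8, C → 1; minimax = 1.
-2 ≠ 1, so there is no saddle point; optimal play is mixed.
A is strictly dominated by C (it gives the attacker strictly more in every row), so the defender never plays it.
On the remaining 2×2 (Flank, Center vs B, C):
Let the attacker play Flank with probability p. Expected payoff against B: 8p + (-3)(1−p) = 11p − 3; against C: (-2)p + 1(1−p) = −3p + 1.
Setting these equal: 11p − 3 = −3p + 1 ⇒ 14p = 4 ⇒ p = 2/7, and the value is (11)·(2/7) − 3 = 1/7.
For the defender: with q = P(B), equating Flank's and Center's payoffs gives 10q − 2 = −4q + 1 ⇒ q = 3/14.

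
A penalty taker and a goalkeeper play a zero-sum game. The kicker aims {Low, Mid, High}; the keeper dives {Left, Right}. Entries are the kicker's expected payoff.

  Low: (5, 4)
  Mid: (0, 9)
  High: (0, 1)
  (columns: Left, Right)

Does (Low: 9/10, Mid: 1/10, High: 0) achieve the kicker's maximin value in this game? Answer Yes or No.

Against Left this mix gives (9/10)·5 + (1/10)·0 = 9/2.
Against Right this mix gives (9/10)·4 + (1/10)·9 = 9/2.
All of the keeper's active replies (Left, Right) yield 9/2, and no column does worse for the kicker. The mix makes the keeper indifferent and guarantees 9/2, so it is optimal.

Yes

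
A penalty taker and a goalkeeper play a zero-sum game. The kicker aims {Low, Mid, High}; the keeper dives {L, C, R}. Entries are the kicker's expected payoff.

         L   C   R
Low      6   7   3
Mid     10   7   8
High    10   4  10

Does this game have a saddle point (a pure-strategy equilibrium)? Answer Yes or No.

Yes

Row minima: Low → 3, Mid → 7, High → 4; maximin = 7.
Column maxima: L → 10, C → 7, R → 10; minimax = 7.
maximin = minimax = 7, so a saddle point exists.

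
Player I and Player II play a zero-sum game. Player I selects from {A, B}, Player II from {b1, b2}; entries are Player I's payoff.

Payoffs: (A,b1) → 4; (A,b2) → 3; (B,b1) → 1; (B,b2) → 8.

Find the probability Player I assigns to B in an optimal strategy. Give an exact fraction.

1/8

Row minima: A → 3, B → 1; maximin = 3.
Column maxima: b1 → 4, b2 → 8; minimax = 4.
3 ≠ 4, so there is no saddle point; optimal play is mixed.
Let Player I play A with probability p. Expected payoff against b1: 4p + 1(1−p) = 3p + 1; against b2: 3p + 8(1−p) = −5p + 8.
Setting these equal: 3p + 1 = −5p + 8 ⇒ 8p = 7 ⇒ p = 7/8, and the value is (3)·(7/8) + 1 = 29/8.
For Player II: with q = P(b1), equating A's and B's payoffs gives q + 3 = −7q + 8 ⇒ q = 5/8.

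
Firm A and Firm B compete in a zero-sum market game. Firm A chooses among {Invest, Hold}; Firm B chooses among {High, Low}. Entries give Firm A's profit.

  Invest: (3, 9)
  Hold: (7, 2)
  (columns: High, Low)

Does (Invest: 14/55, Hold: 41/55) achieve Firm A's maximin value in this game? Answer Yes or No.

No

Against High this mix gives (14/55)·3 + (41/55)·7 = 329/55.
Against Low this mix gives (14/55)·9 + (41/55)·2 = 208/55.
Firm B will play Low, holding Firm A to 208/55. Shifting weight toward the row that does better against Low would raise this floor (the equalizing mix achieves 57/11 against both Low and High), so the proposed strategy is not optimal.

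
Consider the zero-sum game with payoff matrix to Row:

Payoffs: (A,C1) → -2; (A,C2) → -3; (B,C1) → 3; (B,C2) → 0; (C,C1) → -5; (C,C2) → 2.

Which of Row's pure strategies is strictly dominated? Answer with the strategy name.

B gives a strictly higher payoff than A against every column: 3 > -2, 0 > -3.
So A is strictly dominated and Row never plays it.

A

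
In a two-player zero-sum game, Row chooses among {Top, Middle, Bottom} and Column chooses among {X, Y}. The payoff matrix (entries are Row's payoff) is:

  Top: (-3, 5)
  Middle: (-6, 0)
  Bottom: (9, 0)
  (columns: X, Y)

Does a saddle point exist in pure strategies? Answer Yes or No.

No

Row minima: Top → -3, Middle → -6, Bottom → 0; maximin = 0.
Column maxima: X → 9, Y → 5; minimax = 5.
0 ≠ 5, so no pure-strategy equilibrium exists.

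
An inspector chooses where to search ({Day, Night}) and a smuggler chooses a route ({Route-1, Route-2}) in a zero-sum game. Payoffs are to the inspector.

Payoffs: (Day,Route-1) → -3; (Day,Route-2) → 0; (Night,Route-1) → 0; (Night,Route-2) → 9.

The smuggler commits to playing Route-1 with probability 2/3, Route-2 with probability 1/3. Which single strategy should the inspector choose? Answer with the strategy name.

Night

Expected payoff of Day: (2/3)·(-3) + (1/3)·0 = -2.
Expected payoff of Night: (2/3)·0 + (1/3)·9 = 3.
The largest is 3, so the inspector's best response is Night.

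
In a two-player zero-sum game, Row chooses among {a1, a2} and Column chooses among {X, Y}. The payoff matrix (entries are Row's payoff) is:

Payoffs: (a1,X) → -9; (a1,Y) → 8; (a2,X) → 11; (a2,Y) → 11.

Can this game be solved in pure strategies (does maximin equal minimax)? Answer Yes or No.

Yes

Row minima: a1 → -9, a2 → 11; maximin = 11.
Column maxima: X → 11, Y → 11; minimax = 11.
maximin = minimax = 11, so a saddle point exists.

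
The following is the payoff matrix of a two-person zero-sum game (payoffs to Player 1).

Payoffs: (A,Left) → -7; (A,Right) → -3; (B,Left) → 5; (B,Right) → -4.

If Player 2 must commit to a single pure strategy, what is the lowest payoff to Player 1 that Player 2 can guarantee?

-3

Column maxima: Left → 5, Right → -3.
The smallest of these is -3.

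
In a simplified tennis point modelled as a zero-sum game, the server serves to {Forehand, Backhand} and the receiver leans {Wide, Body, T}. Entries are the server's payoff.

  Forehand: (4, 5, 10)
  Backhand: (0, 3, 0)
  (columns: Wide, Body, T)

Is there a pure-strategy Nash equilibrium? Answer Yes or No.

Yes

Row minima: Forehand → 4, Backhand → 0; maximin = 4.
Column maxima: Wide → 4, Body → 5, T → 10; minimax = 4.
maximin = minimax = 4, so a saddle point exists.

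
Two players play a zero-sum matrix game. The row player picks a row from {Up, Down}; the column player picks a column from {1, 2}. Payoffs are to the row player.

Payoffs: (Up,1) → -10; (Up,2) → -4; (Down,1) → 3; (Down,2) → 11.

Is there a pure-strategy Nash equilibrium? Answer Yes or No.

Row minima: Up → -10, Down → 3; maximin = 3.
Column maxima: 1 → 3, 2 → 11; minimax = 3.
maximin = minimax = 3, so a saddle point exists.

Yes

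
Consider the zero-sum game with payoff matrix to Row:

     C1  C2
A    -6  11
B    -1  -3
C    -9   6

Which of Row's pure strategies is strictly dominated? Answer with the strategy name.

A gives a strictly higher payoff than C against every column: -6 > -9, 11 > 6.
So C is strictly dominated and Row never plays it.

C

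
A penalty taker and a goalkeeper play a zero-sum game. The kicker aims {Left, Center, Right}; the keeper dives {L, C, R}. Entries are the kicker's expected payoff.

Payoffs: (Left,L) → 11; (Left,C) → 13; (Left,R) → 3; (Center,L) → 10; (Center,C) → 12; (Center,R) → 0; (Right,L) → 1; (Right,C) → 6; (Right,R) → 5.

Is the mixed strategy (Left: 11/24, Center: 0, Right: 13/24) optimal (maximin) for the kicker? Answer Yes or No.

Against L this mix gives (11/24)·11 + (13/24)·1 = 67/12.
Against C this mix gives (11/24)·13 + (13/24)·6 = 221/24.
Against R this mix gives (11/24)·3 + (13/24)·5 = 49/12.
The keeper will play R, holding the kicker to 49/12. Shifting weight toward the row that does better against R would raise this floor (the equalizing mix achieves 13/3 against both R and L), so the proposed strategy is not optimal.

No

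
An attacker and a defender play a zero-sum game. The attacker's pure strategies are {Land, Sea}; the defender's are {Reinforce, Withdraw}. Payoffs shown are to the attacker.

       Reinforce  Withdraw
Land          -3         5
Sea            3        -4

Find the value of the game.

Row minima: Land → -3, Sea → -4; maximin = -3.
Column maxima: Reinforce → 3, Withdraw → 5; minimax = 3.
-3 ≠ 3, so there is no saddle point; optimal play is mixed.
Let the attacker play Land with probability p. Expected payoff against Reinforce: (-3)p + 3(1−p) = −6p + 3; against Withdraw: 5p + (-4)(1−p) = 9p − 4.
Setting these equal: −6p + 3 = 9p − 4 ⇒ −15p = -7 ⇒ p = 7/15, and the value is (-6)·(7/15) + 3 = 1/5.
For the defender: with q = P(Reinforce), equating Land's and Sea's payoffs gives −8q + 5 = 7q − 4 ⇒ q = 3/5.

1/5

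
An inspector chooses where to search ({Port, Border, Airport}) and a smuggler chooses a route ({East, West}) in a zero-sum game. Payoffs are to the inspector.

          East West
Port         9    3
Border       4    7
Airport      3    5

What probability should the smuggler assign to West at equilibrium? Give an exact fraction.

5/9

Row minima: Port → 3, Border → 4, Airport → 3; maximin = 4.
Column maxima: East → 9, West → 7; minimax = 7.
4 ≠ 7, so there is no saddle point; optimal play is mixed.
Airport is strictly dominated by Border, so the inspector never plays it.
On the remaining 2×2 (Port, Border vs East, West):
Let the inspector play Port with probability p. Expected payoff against East: 9p + 4(1−p) = 5p + 4; against West: 3p + 7(1−p) = −4p + 7.
Setting these equal: 5p + 4 = −4p + 7 ⇒ 9p = 3 ⇒ p = 1/3, and the value is (5)·(1/3) + 4 = 17/3.
For the smuggler: with q = P(East), equating Port's and Border's payoffs gives 6q + 3 = −3q + 7 ⇒ q = 4/9.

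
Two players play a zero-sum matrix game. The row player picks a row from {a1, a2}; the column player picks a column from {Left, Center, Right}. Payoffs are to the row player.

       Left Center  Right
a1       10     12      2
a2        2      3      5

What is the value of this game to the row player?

Row minima: a1 → 2, a2 → 2; maximin = 2.
Column maxima: Left → 10, Center → 12, Right → 5; minimax = 5.
2 ≠ 5, so there is no saddle point; optimal play is mixed.
Center is strictly dominated by Left (it gives the row player strictly more in every row), so the column player never plays it.
On the remaining 2×2 (a1, a2 vs Left, Right):
Let the row player play a1 with probability p. Expected payoff against Left: 10p + 2(1−p) = 8p + 2; against Right: 2p + 5(1−p) = −3p + 5.
Setting these equal: 8p + 2 = −3p + 5 ⇒ 11p = 3 ⇒ p = 3/11, and the value is (8)·(3/11) + 2 = 46/11.
For the column player: with q = P(Left), equating a1's and a2's payoffs gives 8q + 2 = −3q + 5 ⇒ q = 3/11.

46/11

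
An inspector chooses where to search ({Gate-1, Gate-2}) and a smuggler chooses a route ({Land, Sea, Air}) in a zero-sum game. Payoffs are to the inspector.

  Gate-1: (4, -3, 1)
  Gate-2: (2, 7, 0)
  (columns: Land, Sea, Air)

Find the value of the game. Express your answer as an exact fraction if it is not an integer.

7/11

Row minima: Gate-1 → -3, Gate-2 → 0; maximin = 0.
Column maxima: Land → 4, Sea → 7, Air → 1; minimax = 1.
0 ≠ 1, so there is no saddle point; optimal play is mixed.
Land is strictly dominated by Air (it gives the inspector strictly more in every row), so the smuggler never plays it.
On the remaining 2×2 (Gate-1, Gate-2 vs Sea, Air):
Let the inspector play Gate-1 with probability p. Expected payoff against Sea: (-3)p + 7(1−p) = −10p + 7; against Air: 1p + 0(1−p) = p.
Setting these equal: −10p + 7 = p ⇒ −11p = -7 ⇒ p = 7/11, and the value is (-10)·(7/11) + 7 = 7/11.
For the smuggler: with q = P(Sea), equating Gate-1's and Gate-2's payoffs gives −4q + 1 = 7q ⇒ q = 1/11.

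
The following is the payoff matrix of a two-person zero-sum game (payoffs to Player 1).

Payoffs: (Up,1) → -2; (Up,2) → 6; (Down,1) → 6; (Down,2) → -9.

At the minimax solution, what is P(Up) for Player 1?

15/23

Row minima: Up → -2, Down → -9; maximin = -2.
Column maxima: 1 → 6, 2 → 6; minimax = 6.
-2 ≠ 6, so there is no saddle point; optimal play is mixed.
Let Player 1 play Up with probability p. Expected payoff against 1: (-2)p + 6(1−p) = −8p + 6; against 2: 6p + (-9)(1−p) = 15p − 9.
Setting these equal: −8p + 6 = 15p − 9 ⇒ −23p = -15 ⇒ p = 15/23, and the value is (-8)·(15/23) + 6 = 18/23.
For Player 2: with q = P(1), equating Up's and Down's payoffs gives −8q + 6 = 15q − 9 ⇒ q = 15/23.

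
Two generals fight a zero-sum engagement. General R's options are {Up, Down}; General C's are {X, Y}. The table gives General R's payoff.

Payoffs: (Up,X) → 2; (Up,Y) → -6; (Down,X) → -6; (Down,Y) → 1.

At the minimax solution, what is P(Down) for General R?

8/15

Row minima: Up → -6, Down → -6; maximin = -6.
Column maxima: X → 2, Y → 1; minimax = 1.
-6 ≠ 1, so there is no saddle point; optimal play is mixed.
Let General R play Up with probability p. Expected payoff against X: 2p + (-6)(1−p) = 8p − 6; against Y: (-6)p + 1(1−p) = −7p + 1.
Setting these equal: 8p − 6 = −7p + 1 ⇒ 15p = 7 ⇒ p = 7/15, and the value is (8)·(7/15) − 6 = -34/15.
For General C: with q = P(X), equating Up's and Down's payoffs gives 8q − 6 = −7q + 1 ⇒ q = 7/15.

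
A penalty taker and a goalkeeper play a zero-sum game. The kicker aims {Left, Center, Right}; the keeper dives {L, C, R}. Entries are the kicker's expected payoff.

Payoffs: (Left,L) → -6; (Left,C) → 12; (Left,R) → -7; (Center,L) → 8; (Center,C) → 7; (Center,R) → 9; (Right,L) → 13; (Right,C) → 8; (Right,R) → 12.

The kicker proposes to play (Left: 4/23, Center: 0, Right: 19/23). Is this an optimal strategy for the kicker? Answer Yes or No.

Against L this mix gives (4/23)·(-6) + (19/23)·13 = 223/23.
Against C this mix gives (4/23)·12 + (19/23)·8 = 200/23.
Against R this mix gives (4/23)·(-7) + (19/23)·12 = 200/23.
All of the keeper's active replies (C, R) yield 200/23, and no column does worse for the kicker. The mix makes the keeper indifferent and guarantees 200/23, so it is optimal.

Yes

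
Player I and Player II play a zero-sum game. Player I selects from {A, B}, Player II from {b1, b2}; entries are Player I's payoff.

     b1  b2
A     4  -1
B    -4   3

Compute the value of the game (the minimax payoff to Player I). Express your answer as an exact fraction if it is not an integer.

Row minima: A → -1, B → -4; maximin = -1.
Column maxima: b1 → 4, b2 → 3; minimax = 3.
-1 ≠ 3, so there is no saddle point; optimal play is mixed.
Let Player I play A with probability p. Expected payoff against b1: 4p + (-4)(1−p) = 8p − 4; against b2: (-1)p + 3(1−p) = −4p + 3.
Setting these equal: 8p − 4 = −4p + 3 ⇒ 12p = 7 ⇒ p = 7/12, and the value is (8)·(7/12) − 4 = 2/3.
For Player II: with q = P(b1), equating A's and B's payoffs gives 5q − 1 = −7q + 3 ⇒ q = 1/3.

2/3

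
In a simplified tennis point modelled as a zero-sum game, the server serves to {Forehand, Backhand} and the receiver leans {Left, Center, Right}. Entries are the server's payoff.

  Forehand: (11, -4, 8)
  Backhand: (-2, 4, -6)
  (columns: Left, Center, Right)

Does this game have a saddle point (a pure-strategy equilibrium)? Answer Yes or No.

No

Row minima: Forehand → -4, Backhand → -6; maximin = -4.
Column maxima: Left → 11, Center → 4, Right → 8; minimax = 4.
-4 ≠ 4, so no pure-strategy equilibrium exists.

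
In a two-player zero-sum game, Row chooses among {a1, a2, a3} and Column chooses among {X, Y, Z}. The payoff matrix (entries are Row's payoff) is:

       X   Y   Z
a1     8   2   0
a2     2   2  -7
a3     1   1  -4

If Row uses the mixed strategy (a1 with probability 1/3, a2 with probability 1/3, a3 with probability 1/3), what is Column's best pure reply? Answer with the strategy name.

Z

If Column plays X, Row's expected payoff is (1/3)·8 + (1/3)·2 + (1/3)·1 = 11/3.
If Column plays Y, Row's expected payoff is (1/3)·2 + (1/3)·2 + (1/3)·1 = 5/3.
If Column plays Z, Row's expected payoff is (1/3)·0 + (1/3)·(-7) + (1/3)·(-4) = -11/3.
Column minimizes Row's payoff; the smallest is -11/3, so the best response is Z.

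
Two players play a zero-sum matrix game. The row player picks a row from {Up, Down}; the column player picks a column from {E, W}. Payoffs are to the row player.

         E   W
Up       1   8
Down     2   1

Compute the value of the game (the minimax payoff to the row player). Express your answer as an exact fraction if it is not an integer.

15/8

Row minima: Up → 1, Down → 1; maximin = 1.
Column maxima: E → 2, W → 8; minimax = 2.
1 ≠ 2, so there is no saddle point; optimal play is mixed.
Let the row player play Up with probability p. Expected payoff against E: 1p + 2(1−p) = −p + 2; against W: 8p + 1(1−p) = 7p + 1.
Setting these equal: −p + 2 = 7p + 1 ⇒ −8p = -1 ⇒ p = 1/8, and the value is (-1)·(1/8) + 2 = 15/8.
For the column player: with q = P(E), equating Up's and Down's payoffs gives −7q + 8 = q + 1 ⇒ q = 7/8.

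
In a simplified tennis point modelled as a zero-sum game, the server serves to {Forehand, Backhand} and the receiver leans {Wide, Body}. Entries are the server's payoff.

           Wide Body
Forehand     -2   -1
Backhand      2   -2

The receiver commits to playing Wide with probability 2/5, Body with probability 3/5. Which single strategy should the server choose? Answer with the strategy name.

Backhand

Expected payoff of Forehand: (2/5)·(-2) + (3/5)·(-1) = -7/5.
Expected payoff of Backhand: (2/5)·2 + (3/5)·(-2) = -2/5.
The largest is -2/5, so the server's best response is Backhand.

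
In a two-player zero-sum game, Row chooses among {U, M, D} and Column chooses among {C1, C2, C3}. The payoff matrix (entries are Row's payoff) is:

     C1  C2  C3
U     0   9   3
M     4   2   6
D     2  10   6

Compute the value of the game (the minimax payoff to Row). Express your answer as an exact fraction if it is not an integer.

Row minima: U → 0, M → 2, D → 2; maximin = 2.
Column maxima: C1 → 4, C2 → 10, C3 → 6; minimax = 4.
2 ≠ 4, so there is no saddle point; optimal play is mixed.
U is strictly dominated by D, so Row never plays it.
C3 is strictly dominated by C1 (it gives Row strictly more in every row), so Column never plays it.
On the remaining 2×2 (M, D vs C1, C2):
Let Row play M with probability p. Expected payoff against C1: 4p + 2(1−p) = 2p + 2; against C2: 2p + 10(1−p) = −8p + 10.
Setting these equal: 2p + 2 = −8p + 10 ⇒ 10p = 8 ⇒ p = 4/5, and the value is (2)·(4/5) + 2 = 18/5.
For Column: with q = P(C1), equating M's and D's payoffs gives 2q + 2 = −8q + 10 ⇒ q = 4/5.

18/5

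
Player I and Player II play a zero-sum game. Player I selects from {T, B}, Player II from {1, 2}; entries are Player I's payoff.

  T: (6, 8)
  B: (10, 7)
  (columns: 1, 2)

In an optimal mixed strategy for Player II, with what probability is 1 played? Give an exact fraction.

1/5

Row minima: T → 6, B → 7; maximin = 7.
Column maxima: 1 → 10, 2 → 8; minimax = 8.
7 ≠ 8, so there is no saddle point; optimal play is mixed.
Let Player I play T with probability p. Expected payoff against 1: 6p + 10(1−p) = −4p + 10; against 2: 8p + 7(1−p) = p + 7.
Setting these equal: −4p + 10 = p + 7 ⇒ −5p = -3 ⇒ p = 3/5, and the value is (-4)·(3/5) + 10 = 38/5.
For Player II: with q = P(1), equating T's and B's payoffs gives −2q + 8 = 3q + 7 ⇒ q = 1/5.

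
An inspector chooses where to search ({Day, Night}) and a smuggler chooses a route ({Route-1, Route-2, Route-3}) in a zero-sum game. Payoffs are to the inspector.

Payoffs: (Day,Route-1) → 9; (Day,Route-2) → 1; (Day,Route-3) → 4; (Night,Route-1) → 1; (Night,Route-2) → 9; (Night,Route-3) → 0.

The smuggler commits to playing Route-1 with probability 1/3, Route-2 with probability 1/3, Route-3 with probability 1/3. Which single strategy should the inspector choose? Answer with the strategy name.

Expected payoff of Day: (1/3)·9 + (1/3)·1 + (1/3)·4 = 14/3.
Expected payoff of Night: (1/3)·1 + (1/3)·9 + (1/3)·0 = 10/3.
The largest is 14/3, so the inspector's best response is Day.

Day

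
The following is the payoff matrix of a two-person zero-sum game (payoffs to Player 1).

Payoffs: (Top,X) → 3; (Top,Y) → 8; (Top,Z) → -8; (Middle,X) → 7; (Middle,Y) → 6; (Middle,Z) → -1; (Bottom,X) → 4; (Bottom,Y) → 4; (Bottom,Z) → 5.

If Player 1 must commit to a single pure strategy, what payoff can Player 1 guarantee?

4

Row minima: Top → -8, Middle → -1, Bottom → 4.
The best of these is 4.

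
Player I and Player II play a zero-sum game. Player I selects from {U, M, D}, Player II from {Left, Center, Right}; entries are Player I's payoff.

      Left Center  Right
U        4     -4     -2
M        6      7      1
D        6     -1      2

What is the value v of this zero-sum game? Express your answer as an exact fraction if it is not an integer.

Row minima: U → -4, M → 1, D → -1; maximin = 1.
Column maxima: Left → 6, Center → 7, Right → 2; minimax = 2.
1 ≠ 2, so there is no saddle point; optimal play is mixed.
U is strictly dominated by M, so Player I never plays it.
Left is strictly dominated by Right (it gives Player I strictly more in every row), so Player II never plays it.
On the remaining 2×2 (M, D vs Center, Right):
Let Player I play M with probability p. Expected payoff against Center: 7p + (-1)(1−p) = 8p − 1; against Right: 1p + 2(1−p) = −p + 2.
Setting these equal: 8p − 1 = −p + 2 ⇒ 9p = 3 ⇒ p = 1/3, and the value is (8)·(1/3) − 1 = 5/3.
For Player II: with q = P(Center), equating M's and D's payoffs gives 6q + 1 = −3q + 2 ⇒ q = 1/9.

5/3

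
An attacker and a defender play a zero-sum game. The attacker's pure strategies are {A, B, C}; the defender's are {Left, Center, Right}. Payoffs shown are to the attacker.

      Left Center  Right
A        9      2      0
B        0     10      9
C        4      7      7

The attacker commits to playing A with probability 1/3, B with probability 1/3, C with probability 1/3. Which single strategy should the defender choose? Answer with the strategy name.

If the defender plays Left, the attacker's expected payoff is (1/3)·9 + (1/3)·0 + (1/3)·4 = 13/3.
If the defender plays Center, the attacker's expected payoff is (1/3)·2 + (1/3)·10 + (1/3)·7 = 19/3.
If the defender plays Right, the attacker's expected payoff is (1/3)·0 + (1/3)·9 + (1/3)·7 = 16/3.
The defender minimizes the attacker's payoff; the smallest is 13/3, so the best response is Left.

Left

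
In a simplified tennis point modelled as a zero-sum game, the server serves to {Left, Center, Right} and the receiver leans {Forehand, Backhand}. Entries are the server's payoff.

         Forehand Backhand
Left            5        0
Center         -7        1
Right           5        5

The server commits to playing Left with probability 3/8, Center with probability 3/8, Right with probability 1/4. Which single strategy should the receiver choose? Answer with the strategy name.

If the receiver plays Forehand, the server's expected payoff is (3/8)·5 + (3/8)·(-7) + (1/4)·5 = 1/2.
If the receiver plays Backhand, the server's expected payoff is (3/8)·0 + (3/8)·1 + (1/4)·5 = 13/8.
The receiver minimizes the server's payoff; the smallest is 1/2, so the best response is Forehand.

Forehand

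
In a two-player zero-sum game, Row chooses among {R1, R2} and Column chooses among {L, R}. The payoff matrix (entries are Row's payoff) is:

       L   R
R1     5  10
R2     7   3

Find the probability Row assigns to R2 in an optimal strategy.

5/9

Row minima: R1 → 5, R2 → 3; maximin = 5.
Column maxima: L → 7, R → 10; minimax = 7.
5 ≠ 7, so there is no saddle point; optimal play is mixed.
Let Row play R1 with probability p. Expected payoff against L: 5p + 7(1−p) = −2p + 7; against R: 10p + 3(1−p) = 7p + 3.
Setting these equal: −2p + 7 = 7p + 3 ⇒ −9p = -4 ⇒ p = 4/9, and the value is (-2)·(4/9) + 7 = 55/9.
For Column: with q = P(L), equating R1's and R2's payoffs gives −5q + 10 = 4q + 3 ⇒ q = 7/9.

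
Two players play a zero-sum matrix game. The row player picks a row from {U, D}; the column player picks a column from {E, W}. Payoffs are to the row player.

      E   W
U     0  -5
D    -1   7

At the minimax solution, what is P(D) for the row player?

5/13

Row minima: U → -5, D → -1; maximin = -1.
Column maxima: E → 0, W → 7; minimax = 0.
-1 ≠ 0, so there is no saddle point; optimal play is mixed.
Let the row player play U with probability p. Expected payoff against E: 0p + (-1)(1−p) = p − 1; against W: (-5)p + 7(1−p) = −12p + 7.
Setting these equal: p − 1 = −12p + 7 ⇒ 13p = 8 ⇒ p = 8/13, and the value is (1)·(8/13) − 1 = -5/13.
For the column player: with q = P(E), equating U's and D's payoffs gives 5q − 5 = −8q + 7 ⇒ q = 12/13.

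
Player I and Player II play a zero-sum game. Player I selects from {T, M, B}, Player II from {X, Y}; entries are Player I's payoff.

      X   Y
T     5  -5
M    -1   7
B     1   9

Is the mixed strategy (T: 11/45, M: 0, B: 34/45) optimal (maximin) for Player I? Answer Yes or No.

Against X this mix gives (11/45)·5 + (34/45)·1 = 89/45.
Against Y this mix gives (11/45)·(-5) + (34/45)·9 = 251/45.
Player II will play X, holding Player I to 89/45. Shifting weight toward the row that does better against X would raise this floor (the equalizing mix achieves 25/9 against both X and Y), so the proposed strategy is not optimal.

No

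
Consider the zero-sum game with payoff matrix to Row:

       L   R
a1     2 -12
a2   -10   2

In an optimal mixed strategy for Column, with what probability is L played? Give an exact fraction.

7/13

Row minima: a1 → -12, a2 → -10; maximin = -10.
Column maxima: L → 2, R → 2; minimax = 2.
-10 ≠ 2, so there is no saddle point; optimal play is mixed.
Let Row play a1 with probability p. Expected payoff against L: 2p + (-10)(1−p) = 12p − 10; against R: (-12)p + 2(1−p) = −14p + 2.
Setting these equal: 12p − 10 = −14p + 2 ⇒ 26p = 12 ⇒ p = 6/13, and the value is (12)·(6/13) − 10 = -58/13.
For Column: with q = P(L), equating a1's and a2's payoffs gives 14q − 12 = −12q + 2 ⇒ q = 7/13.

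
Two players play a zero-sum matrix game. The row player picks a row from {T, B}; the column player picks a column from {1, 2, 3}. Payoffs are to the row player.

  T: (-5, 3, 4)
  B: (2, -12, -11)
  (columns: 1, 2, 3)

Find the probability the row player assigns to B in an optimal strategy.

4/11

Row minima: T → -5, B → -12; maximin = -5.
Column maxima: 1 → 2, 2 → 3, 3 → 4; minimax = 2.
-5 ≠ 2, so there is no saddle point; optimal play is mixed.
3 is strictly dominated by 2 (it gives the row player strictly more in every row), so the column player never plays it.
On the remaining 2×2 (T, B vs 1, 2):
Let the row player play T with probability p. Expected payoff against 1: (-5)p + 2(1−p) = −7p + 2; against 2: 3p + (-12)(1−p) = 15p − 12.
Setting these equal: −7p + 2 = 15p − 12 ⇒ −22p = -14 ⇒ p = 7/11, and the value is (-7)·(7/11) + 2 = -27/11.
For the column player: with q = P(1), equating T's and B's payoffs gives −8q + 3 = 14q − 12 ⇒ q = 15/22.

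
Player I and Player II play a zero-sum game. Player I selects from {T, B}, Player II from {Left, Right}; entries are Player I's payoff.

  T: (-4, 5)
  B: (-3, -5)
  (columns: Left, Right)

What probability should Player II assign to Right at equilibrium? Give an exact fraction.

Row minima: T → -4, B → -5; maximin = -4.
Column maxima: Left → -3, Right → 5; minimax = -3.
-4 ≠ -3, so there is no saddle point; optimal play is mixed.
Let Player I play T with probability p. Expected payoff against Left: (-4)p + (-3)(1−p) = −p − 3; against Right: 5p + (-5)(1−p) = 10p − 5.
Setting these equal: −p − 3 = 10p − 5 ⇒ −11p = -2 ⇒ p = 2/11, and the value is (-1)·(2/11) − 3 = -35/11.
For Player II: with q = P(Left), equating T's and B's payoffs gives −9q + 5 = 2q − 5 ⇒ q = 10/11.

1/11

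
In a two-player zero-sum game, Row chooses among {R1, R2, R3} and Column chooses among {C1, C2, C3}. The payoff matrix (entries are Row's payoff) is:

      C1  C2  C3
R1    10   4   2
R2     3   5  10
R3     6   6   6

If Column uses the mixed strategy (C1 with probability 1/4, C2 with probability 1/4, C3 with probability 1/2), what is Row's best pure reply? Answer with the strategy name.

R2

Expected payoff of R1: (1/4)·10 + (1/4)·4 + (1/2)·2 = 9/2.
Expected payoff of R2: (1/4)·3 + (1/4)·5 + (1/2)·10 = 7.
Expected payoff of R3: (1/4)·6 + (1/4)·6 + (1/2)·6 = 6.
The largest is 7, so Row's best response is R2.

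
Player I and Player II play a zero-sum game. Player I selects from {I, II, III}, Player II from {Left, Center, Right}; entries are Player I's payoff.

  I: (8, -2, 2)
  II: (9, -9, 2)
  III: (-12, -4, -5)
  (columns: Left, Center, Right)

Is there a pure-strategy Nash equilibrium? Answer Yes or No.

Yes

Row minima: I → -2, II → -9, III → -12; maximin = -2.
Column maxima: Left → 9, Center → -2, Right → 2; minimax = -2.
maximin = minimax = -2, so a saddle point exists.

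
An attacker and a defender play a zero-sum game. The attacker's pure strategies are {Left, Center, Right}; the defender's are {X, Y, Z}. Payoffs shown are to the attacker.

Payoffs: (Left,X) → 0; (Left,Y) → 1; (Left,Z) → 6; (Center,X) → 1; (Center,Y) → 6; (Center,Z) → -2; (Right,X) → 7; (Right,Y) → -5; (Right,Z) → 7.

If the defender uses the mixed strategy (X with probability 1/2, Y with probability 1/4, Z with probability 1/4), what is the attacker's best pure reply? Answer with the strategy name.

Expected payoff of Left: (1/2)·0 + (1/4)·1 + (1/4)·6 = 7/4.
Expected payoff of Center: (1/2)·1 + (1/4)·6 + (1/4)·(-2) = 3/2.
Expected payoff of Right: (1/2)·7 + (1/4)·(-5) + (1/4)·7 = 4.
The largest is 4, so the attacker's best response is Right.

Right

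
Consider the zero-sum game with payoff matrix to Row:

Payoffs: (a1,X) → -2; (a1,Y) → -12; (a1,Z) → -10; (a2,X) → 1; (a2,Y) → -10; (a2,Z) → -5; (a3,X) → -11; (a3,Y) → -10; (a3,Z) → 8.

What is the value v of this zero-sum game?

-10

Row minima: a1 → -12, a2 → -10, a3 → -11; maximin = -10.
Column maxima: X → 1, Y → -10, Z → 8; minimax = -10.
Since maximin = minimax = -10, there is a saddle point and the value is -10.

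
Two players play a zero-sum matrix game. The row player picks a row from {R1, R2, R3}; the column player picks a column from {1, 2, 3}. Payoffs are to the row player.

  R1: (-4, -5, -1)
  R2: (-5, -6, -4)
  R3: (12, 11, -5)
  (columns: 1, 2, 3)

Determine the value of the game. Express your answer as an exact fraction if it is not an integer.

-9/5

Row minima: R1 → -5, R2 → -6, R3 → -5; maximin = -5.
Column maxima: 1 → 12, 2 → 11, 3 → -1; minimax = -1.
-5 ≠ -1, so there is no saddle point; optimal play is mixed.
R2 is strictly dominated by R1, so the row player never plays it.
1 is strictly dominated by 2 (it gives the row player strictly more in every row), so the column player never plays it.
On the remaining 2×2 (R1, R3 vs 2, 3):
Let the row player play R1 with probability p. Expected payoff against 2: (-5)p + 11(1−p) = −16p + 11; against 3: (-1)p + (-5)(1−p) = 4p − 5.
Setting these equal: −16p + 11 = 4p − 5 ⇒ −20p = -16 ⇒ p = 4/5, and the value is (-16)·(4/5) + 11 = -9/5.
For the column player: with q = P(2), equating R1's and R3's payoffs gives −4q − 1 = 16q − 5 ⇒ q = 1/5.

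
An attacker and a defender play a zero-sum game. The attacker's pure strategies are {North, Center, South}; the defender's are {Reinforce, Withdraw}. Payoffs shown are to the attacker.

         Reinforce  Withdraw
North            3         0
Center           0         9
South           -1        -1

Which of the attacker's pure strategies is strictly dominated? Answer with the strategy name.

South

North gives a strictly higher payoff than South against every column: 3 > -1, 0 > -1.
So South is strictly dominated and the attacker never plays it.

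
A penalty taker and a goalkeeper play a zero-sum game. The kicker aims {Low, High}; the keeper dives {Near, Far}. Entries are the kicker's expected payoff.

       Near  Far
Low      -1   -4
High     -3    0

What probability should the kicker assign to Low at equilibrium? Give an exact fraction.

1/2

Row minima: Low → -4, High → -3; maximin = -3.
Column maxima: Near → -1, Far → 0; minimax = -1.
-3 ≠ -1, so there is no saddle point; optimal play is mixed.
Let the kicker play Low with probability p. Expected payoff against Near: (-1)p + (-3)(1−p) = 2p − 3; against Far: (-4)p + 0(1−p) = −4p.
Setting these equal: 2p − 3 = −4p ⇒ 6p = 3 ⇒ p = 1/2, and the value is (2)·(1/2) − 3 = -2.
For the keeper: with q = P(Near), equating Low's and High's payoffs gives 3q − 4 = −3q ⇒ q = 2/3.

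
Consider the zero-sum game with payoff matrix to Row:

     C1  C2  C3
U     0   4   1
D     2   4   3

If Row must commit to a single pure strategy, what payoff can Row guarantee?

Row minima: U → 0, D → 2.
The best of these is 2.

2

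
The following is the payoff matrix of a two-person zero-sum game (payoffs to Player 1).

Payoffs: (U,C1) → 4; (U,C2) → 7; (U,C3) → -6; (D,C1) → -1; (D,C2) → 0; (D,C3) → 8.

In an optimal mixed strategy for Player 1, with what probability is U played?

9/19

Row minima: U → -6, D → -1; maximin = -1.
Column maxima: C1 → 4, C2 → 7, C3 → 8; minimax = 4.
-1 ≠ 4, so there is no saddle point; optimal play is mixed.
C2 is strictly dominated by C1 (it gives Player 1 strictly more in every row), so Player 2 never plays it.
On the remaining 2×2 (U, D vs C1, C3):
Let Player 1 play U with probability p. Expected payoff against C1: 4p + (-1)(1−p) = 5p − 1; against C3: (-6)p + 8(1−p) = −14p + 8.
Setting these equal: 5p − 1 = −14p + 8 ⇒ 19p = 9 ⇒ p = 9/19, and the value is (5)·(9/19) − 1 = 26/19.
For Player 2: with q = P(C1), equating U's and D's payoffs gives 10q − 6 = −9q + 8 ⇒ q = 14/19.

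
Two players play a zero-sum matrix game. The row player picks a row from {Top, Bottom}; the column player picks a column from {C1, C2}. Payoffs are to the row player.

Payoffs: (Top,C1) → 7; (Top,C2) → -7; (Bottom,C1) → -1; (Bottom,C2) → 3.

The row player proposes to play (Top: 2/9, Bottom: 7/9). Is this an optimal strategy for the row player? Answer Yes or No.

Yes

Against C1 this mix gives (2/9)·7 + (7/9)·(-1) = 7/9.
Against C2 this mix gives (2/9)·(-7) + (7/9)·3 = 7/9.
All of the column player's active replies (C1, C2) yield 7/9, and no column does worse for the row player. The mix makes the column player indifferent and guarantees 7/9, so it is optimal.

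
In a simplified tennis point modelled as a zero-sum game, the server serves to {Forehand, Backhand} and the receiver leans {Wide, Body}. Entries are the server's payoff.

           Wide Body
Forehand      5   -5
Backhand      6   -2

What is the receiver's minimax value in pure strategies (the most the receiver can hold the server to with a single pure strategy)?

-2

Column maxima: Wide → 6, Body → -2.
The smallest of these is -2.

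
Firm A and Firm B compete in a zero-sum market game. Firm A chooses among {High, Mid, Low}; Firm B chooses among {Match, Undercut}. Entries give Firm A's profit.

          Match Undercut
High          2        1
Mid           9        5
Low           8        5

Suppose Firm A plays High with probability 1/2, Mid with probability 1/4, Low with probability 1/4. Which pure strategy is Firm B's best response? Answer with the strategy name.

Undercut

If Firm B plays Match, Firm A's expected payoff is (1/2)·2 + (1/4)·9 + (1/4)·8 = 21/4.
If Firm B plays Undercut, Firm A's expected payoff is (1/2)·1 + (1/4)·5 + (1/4)·5 = 3.
Firm B minimizes Firm A's payoff; the smallest is 3, so the best response is Undercut.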